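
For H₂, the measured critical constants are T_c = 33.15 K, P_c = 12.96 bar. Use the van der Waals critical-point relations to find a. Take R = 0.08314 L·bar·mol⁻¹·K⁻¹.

From T_c = 8a/(27Rb) and P_c = a/(27b²): a = 27 R² T_c²/(64 P_c).
a = 27×(0.08314)²×(33.15)²/(64×12.96) = 205.09/829.44 = 0.2473 L²·bar/mol²

a ≈ 0.2473 L²·bar/mol²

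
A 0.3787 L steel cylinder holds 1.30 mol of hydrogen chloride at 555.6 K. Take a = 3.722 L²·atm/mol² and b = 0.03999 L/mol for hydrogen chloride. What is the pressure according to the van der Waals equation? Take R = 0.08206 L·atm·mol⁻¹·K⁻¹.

P ≈ 137.6 atm

P = nRT/(V − nb) − a n²/V²
nRT/(V − nb) = (1.30)(0.08206)(555.6)/(0.3787 − 1.30×0.03999) = 59.270/0.32671 = 181.41 atm
a n²/V² = (3.722)(1.30)²/(0.3787)² = 43.860 atm
P = 181.41 − 43.860 = 137.6 atm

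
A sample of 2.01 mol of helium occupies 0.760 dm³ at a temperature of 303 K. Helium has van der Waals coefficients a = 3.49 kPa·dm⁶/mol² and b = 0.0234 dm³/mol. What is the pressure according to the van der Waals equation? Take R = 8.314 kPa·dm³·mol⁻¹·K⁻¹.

P = nRT/(V − nb) − a n²/V²
nRT/(V − nb) = (2.01)(8.314)(303)/(0.760 − 2.01×0.0234) = 5063.5/0.71297 = 7102.0 kPa
a n²/V² = (3.49)(2.01)²/(0.760)² = 24.411 kPa
P = 7102.0 − 24.411 = 7078 kPa

P ≈ 7078 kPa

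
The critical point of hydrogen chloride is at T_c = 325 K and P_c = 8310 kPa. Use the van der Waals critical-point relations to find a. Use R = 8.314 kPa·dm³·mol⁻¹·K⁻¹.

From T_c = 8a/(27Rb) and P_c = a/(27b²): a = 27 R² T_c²/(64 P_c).
a = 27×(8.314)²×(325)²/(64×8310) = 197129003/531840 = 370.7 kPa·dm⁶/mol²

a ≈ 370.7 kPa·dm⁶/mol²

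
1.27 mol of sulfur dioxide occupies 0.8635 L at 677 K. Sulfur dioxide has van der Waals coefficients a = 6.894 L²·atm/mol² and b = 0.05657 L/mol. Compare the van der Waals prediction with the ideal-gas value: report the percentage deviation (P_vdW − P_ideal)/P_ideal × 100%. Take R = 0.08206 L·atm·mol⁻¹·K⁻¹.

Ideal: P_ideal = nRT/V = (1.27)(0.08206)(677)/0.8635 = 81.7074 atm
vdW: P = nRT/(V − nb) − a n²/V² = 70.5544/0.791656 − 11.1193/0.745632 = 89.1225 − 14.9126 = 74.2099 atm
% deviation = (74.2099 − 81.7074)/81.7074 × 100% = -9.18%

-9.18 %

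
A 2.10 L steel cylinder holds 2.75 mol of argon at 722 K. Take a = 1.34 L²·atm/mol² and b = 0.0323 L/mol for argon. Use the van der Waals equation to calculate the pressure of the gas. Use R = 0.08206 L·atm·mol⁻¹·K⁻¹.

P ≈ 78.71 atm

P = nRT/(V − nb) − a n²/V²
nRT/(V − nb) = (2.75)(0.08206)(722)/(2.10 − 2.75×0.0323) = 162.93/2.0112 = 81.011 atm
a n²/V² = (1.34)(2.75)²/(2.10)² = 2.2979 atm
P = 81.011 − 2.2979 = 78.71 atm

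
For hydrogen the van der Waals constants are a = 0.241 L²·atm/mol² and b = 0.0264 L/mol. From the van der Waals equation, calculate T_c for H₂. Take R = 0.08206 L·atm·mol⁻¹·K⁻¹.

For a van der Waals gas, T_c = 8a/(27Rb).
T_c = 8×0.241/(27×0.08206×0.0264) = 1.9280/0.058492 = 32.96 K

T_c ≈ 32.96 K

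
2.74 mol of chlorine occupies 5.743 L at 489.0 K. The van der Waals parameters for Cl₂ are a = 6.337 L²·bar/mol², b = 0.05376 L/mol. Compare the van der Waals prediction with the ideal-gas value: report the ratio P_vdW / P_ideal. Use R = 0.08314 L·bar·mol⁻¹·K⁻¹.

Ideal: P_ideal = nRT/V = (2.74)(0.08314)(489.0)/5.743 = 19.3968 bar
vdW: P = nRT/(V − nb) − a n²/V² = 111.396/5.59570 − 47.5757/32.9820 = 19.9074 − 1.44247 = 18.4649 bar
Ratio = 18.4649/19.3968 = 0.9520

P_vdW / P_ideal ≈ 0.9520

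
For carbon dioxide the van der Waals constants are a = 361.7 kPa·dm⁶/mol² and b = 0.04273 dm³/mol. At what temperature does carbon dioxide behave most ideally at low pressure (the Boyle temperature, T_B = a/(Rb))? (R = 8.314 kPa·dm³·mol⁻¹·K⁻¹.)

T_B ≈ 1018 K

For a van der Waals gas the second virial coefficient B₂ = b − a/(RT) vanishes at T_B = a/(Rb).
T_B = 361.7/(8.314×0.04273) = 361.7/0.35526 = 1018 K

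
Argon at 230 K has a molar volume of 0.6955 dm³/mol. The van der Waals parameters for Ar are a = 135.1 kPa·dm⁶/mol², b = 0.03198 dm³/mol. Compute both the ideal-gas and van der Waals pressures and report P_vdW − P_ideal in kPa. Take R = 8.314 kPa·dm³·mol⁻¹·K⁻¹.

Ideal: P_ideal = RT/V_m = (8.314)(230)/0.6955 = 2749.42 kPa
vdW: P = RT/(V_m − b) − a/V_m² = 1912.22/0.663520 − 135.1/0.483720 = 2881.93 − 279.294 = 2602.64 kPa
ΔP = 2602.64 − 2749.42 = -146.8 kPa

ΔP ≈ -146.8 kPa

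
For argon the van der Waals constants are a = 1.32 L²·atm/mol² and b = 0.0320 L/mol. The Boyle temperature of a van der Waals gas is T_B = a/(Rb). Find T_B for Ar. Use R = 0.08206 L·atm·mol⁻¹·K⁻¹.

For a van der Waals gas the second virial coefficient B₂ = b − a/(RT) vanishes at T_B = a/(Rb).
T_B = 1.32/(0.08206×0.0320) = 1.32/0.0026259 = 502.7 K

T_B ≈ 502.7 K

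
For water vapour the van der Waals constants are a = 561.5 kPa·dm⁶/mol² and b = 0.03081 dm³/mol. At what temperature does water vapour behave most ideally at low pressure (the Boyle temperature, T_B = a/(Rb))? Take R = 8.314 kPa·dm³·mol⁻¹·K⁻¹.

For a van der Waals gas the second virial coefficient B₂ = b − a/(RT) vanishes at T_B = a/(Rb).
T_B = 561.5/(8.314×0.03081) = 561.5/0.25615 = 2192 K

T_B ≈ 2192 K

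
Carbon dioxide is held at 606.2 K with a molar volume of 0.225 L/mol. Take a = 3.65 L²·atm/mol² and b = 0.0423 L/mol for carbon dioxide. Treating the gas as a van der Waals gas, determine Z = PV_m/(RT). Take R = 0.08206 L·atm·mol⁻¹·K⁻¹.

Z ≈ 0.9054

P = RT/(V_m − b) − a/V_m² = (0.08206)(606.2)/(0.225 − 0.0423) − 3.65/(0.225)²
  = 49.745/0.18270 − 72.099 = 272.28 − 72.099 = 200.18 atm
Z = PV_m/(RT) = (200.18)(0.225)/((0.08206)(606.2)) = 45.041/49.745 = 0.9054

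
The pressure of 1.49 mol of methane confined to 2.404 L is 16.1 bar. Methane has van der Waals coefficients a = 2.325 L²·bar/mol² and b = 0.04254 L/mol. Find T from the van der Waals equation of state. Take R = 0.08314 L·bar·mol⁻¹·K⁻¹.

T ≈ 321.1 K

T = (P + a n²/V²)(V − nb)/(nR)
P + a n²/V² = 16.1 + (2.325)(1.49)²/(2.404)² = 16.993 bar
V − nb = 2.404 − (1.49)(0.04254) = 2.3406 L
T = (16.993)(2.3406)/((1.49)(0.08314)) = 321.1 K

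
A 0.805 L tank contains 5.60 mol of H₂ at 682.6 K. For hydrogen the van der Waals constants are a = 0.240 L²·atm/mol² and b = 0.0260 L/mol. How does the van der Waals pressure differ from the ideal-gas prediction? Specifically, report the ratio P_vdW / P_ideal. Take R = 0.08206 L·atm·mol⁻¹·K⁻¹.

P_vdW / P_ideal ≈ 1.191

Ideal: P_ideal = nRT/V = (5.60)(0.08206)(682.6)/0.805 = 389.664 atm
vdW: P = nRT/(V − nb) − a n²/V² = 313.679/0.659400 − 7.52640/0.648025 = 475.704 − 11.6144 = 464.090 atm
Ratio = 464.090/389.664 = 1.191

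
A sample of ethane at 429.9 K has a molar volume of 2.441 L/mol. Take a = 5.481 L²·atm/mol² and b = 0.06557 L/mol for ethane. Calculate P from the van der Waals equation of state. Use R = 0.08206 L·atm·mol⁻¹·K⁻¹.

P ≈ 13.93 atm

P = RT/(V_m − b) − a/V_m²
RT/(V_m − b) = (0.08206)(429.9)/(2.441 − 0.06557) = 35.278/2.3754 = 14.851 atm
a/V_m² = 5.481/(2.441)² = 0.91987 atm
P = 14.851 − 0.91987 = 13.93 atm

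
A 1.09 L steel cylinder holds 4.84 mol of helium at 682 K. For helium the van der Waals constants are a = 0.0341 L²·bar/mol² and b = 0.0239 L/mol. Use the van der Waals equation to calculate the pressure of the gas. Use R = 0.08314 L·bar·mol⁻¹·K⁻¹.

P = nRT/(V − nb) − a n²/V²
nRT/(V − nb) = (4.84)(0.08314)(682)/(1.09 − 4.84×0.0239) = 274.44/0.97432 = 281.67 bar
a n²/V² = (0.0341)(4.84)²/(1.09)² = 0.67234 bar
P = 281.67 − 0.67234 = 281.0 bar

P ≈ 281.0 bar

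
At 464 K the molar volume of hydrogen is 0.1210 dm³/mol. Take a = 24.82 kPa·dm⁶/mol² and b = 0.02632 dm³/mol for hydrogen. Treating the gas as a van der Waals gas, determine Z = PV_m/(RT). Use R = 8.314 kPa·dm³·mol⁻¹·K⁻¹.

P = RT/(V_m − b) − a/V_m² = (8.314)(464)/(0.1210 − 0.02632) − 24.82/(0.1210)²
  = 3857.7/0.094680 − 1695.2 = 40745 − 1695.2 = 39050 kPa
Z = PV_m/(RT) = (39050)(0.1210)/((8.314)(464)) = 4725.1/3857.7 = 1.225

Z ≈ 1.225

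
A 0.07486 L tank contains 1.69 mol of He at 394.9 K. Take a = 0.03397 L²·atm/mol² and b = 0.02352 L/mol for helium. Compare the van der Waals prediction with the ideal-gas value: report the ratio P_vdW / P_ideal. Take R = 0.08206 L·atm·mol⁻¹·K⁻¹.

P_vdW / P_ideal ≈ 2.108

Ideal: P_ideal = nRT/V = (1.69)(0.08206)(394.9)/0.07486 = 731.569 atm
vdW: P = nRT/(V − nb) − a n²/V² = 54.7653/0.0351112 − 0.0970217/0.00560402 = 1559.77 − 17.3129 = 1542.46 atm
Ratio = 1542.46/731.569 = 2.108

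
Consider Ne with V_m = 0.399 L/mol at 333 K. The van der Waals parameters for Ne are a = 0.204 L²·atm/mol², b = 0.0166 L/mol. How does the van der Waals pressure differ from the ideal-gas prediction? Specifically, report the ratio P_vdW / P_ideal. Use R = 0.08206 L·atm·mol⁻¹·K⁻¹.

P_vdW / P_ideal ≈ 1.025

Ideal: P_ideal = RT/V_m = (0.08206)(333)/0.399 = 68.4862 atm
vdW: P = RT/(V_m − b) − a/V_m² = 27.3260/0.382400 − 0.204/0.159201 = 71.4592 − 1.28140 = 70.1778 atm
Ratio = 70.1778/68.4862 = 1.025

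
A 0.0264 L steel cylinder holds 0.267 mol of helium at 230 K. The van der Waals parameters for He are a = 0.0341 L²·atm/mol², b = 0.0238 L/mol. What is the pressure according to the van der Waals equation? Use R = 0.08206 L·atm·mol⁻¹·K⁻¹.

P = nRT/(V − nb) − a n²/V²
nRT/(V − nb) = (0.267)(0.08206)(230)/(0.0264 − 0.267×0.0238) = 5.0393/0.020045 = 251.40 atm
a n²/V² = (0.0341)(0.267)²/(0.0264)² = 3.4879 atm
P = 251.40 − 3.4879 = 247.9 atm

P ≈ 247.9 atm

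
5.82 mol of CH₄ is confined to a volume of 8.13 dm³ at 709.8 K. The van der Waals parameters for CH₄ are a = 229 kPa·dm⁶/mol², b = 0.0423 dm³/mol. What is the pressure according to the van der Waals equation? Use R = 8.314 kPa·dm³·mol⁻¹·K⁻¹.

P ≈ 4239 kPa

P = nRT/(V − nb) − a n²/V²
nRT/(V − nb) = (5.82)(8.314)(709.8)/(8.13 − 5.82×0.0423) = 34345/7.8838 = 4356.4 kPa
a n²/V² = (229)(5.82)²/(8.13)² = 117.35 kPa
P = 4356.4 − 117.35 = 4239 kPa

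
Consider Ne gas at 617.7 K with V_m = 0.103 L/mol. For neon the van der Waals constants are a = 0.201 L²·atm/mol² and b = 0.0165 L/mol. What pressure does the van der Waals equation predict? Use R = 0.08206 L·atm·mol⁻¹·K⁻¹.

P ≈ 567.0 atm

P = RT/(V_m − b) − a/V_m²
RT/(V_m − b) = (0.08206)(617.7)/(0.103 − 0.0165) = 50.688/0.086500 = 585.99 atm
a/V_m² = 0.201/(0.103)² = 18.946 atm
P = 585.99 − 18.946 = 567.0 atm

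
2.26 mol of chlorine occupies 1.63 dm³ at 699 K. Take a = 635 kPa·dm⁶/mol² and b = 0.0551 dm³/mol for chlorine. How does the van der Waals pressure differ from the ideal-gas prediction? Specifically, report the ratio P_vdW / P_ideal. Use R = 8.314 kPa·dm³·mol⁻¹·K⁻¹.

P_vdW / P_ideal ≈ 0.9312

Ideal: P_ideal = nRT/V = (2.26)(8.314)(699)/1.63 = 8057.64 kPa
vdW: P = nRT/(V − nb) − a n²/V² = 13134.0/1.50547 − 3243.33/2.65690 = 8724.19 − 1220.72 = 7503.47 kPa
Ratio = 7503.47/8057.64 = 0.9312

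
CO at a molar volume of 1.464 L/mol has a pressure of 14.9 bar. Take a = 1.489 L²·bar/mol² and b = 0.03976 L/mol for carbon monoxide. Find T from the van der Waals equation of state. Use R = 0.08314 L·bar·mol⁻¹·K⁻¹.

T = (P + a/V_m²)(V_m − b)/R
P + a/V_m² = 14.9 + 1.489/(1.464)² = 15.595 bar
V_m − b = 1.464 − 0.03976 = 1.4242 L/mol
T = (15.595)(1.4242)/0.08314 = 267.1 K

T ≈ 267.1 K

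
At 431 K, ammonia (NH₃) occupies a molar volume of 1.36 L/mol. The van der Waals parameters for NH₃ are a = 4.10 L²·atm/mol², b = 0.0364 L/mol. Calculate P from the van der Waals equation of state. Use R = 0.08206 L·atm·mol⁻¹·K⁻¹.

P = RT/(V_m − b) − a/V_m²
RT/(V_m − b) = (0.08206)(431)/(1.36 − 0.0364) = 35.368/1.3236 = 26.721 atm
a/V_m² = 4.10/(1.36)² = 2.2167 atm
P = 26.721 − 2.2167 = 24.50 atm

P ≈ 24.50 atm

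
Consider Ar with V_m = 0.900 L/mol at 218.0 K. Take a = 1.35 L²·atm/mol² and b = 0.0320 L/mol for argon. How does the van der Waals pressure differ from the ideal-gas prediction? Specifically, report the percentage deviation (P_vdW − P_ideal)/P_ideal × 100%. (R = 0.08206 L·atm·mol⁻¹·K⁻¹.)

-4.70 %

Ideal: P_ideal = RT/V_m = (0.08206)(218.0)/0.900 = 19.8768 atm
vdW: P = RT/(V_m − b) − a/V_m² = 17.8891/0.868000 − 1.35/0.810000 = 20.6096 − 1.66667 = 18.9429 atm
% deviation = (18.9429 − 19.8768)/19.8768 × 100% = -4.70%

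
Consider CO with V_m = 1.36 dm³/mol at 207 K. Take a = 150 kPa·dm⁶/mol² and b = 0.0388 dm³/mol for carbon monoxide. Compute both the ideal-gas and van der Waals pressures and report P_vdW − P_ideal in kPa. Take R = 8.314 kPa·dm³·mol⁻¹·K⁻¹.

Ideal: P_ideal = RT/V_m = (8.314)(207)/1.36 = 1265.44 kPa
vdW: P = RT/(V_m − b) − a/V_m² = 1721.00/1.32120 − 150/1.84960 = 1302.60 − 81.0986 = 1221.50 kPa
ΔP = 1221.50 − 1265.44 = -43.9 kPa

ΔP ≈ -43.9 kPa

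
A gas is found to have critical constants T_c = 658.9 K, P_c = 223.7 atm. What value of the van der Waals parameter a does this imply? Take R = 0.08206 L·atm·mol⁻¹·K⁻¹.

a ≈ 5.513 L²·atm/mol²

From T_c = 8a/(27Rb) and P_c = a/(27b²): a = 27 R² T_c²/(64 P_c).
a = 27×(0.08206)²×(658.9)²/(64×223.7) = 78934/14317 = 5.513 L²·atm/mol²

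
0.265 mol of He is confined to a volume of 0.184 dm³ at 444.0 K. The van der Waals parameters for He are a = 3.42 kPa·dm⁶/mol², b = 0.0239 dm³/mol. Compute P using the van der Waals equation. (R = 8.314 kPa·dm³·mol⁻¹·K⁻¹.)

P = nRT/(V − nb) − a n²/V²
nRT/(V − nb) = (0.265)(8.314)(444.0)/(0.184 − 0.265×0.0239) = 978.23/0.17767 = 5505.9 kPa
a n²/V² = (3.42)(0.265)²/(0.184)² = 7.0939 kPa
P = 5505.9 − 7.0939 = 5499 kPa

P ≈ 5499 kPa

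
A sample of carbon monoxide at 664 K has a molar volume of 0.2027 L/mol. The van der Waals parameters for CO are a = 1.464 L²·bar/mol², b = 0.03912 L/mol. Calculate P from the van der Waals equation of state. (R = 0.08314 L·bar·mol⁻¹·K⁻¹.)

P ≈ 301.8 bar

P = RT/(V_m − b) − a/V_m²
RT/(V_m − b) = (0.08314)(664)/(0.2027 − 0.03912) = 55.205/0.16358 = 337.48 bar
a/V_m² = 1.464/(0.2027)² = 35.631 bar
P = 337.48 − 35.631 = 301.8 bar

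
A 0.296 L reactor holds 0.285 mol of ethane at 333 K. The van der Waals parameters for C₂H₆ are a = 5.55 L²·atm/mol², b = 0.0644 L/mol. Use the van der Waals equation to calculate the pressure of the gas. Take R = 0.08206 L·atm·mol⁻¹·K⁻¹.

P ≈ 22.90 atm

P = nRT/(V − nb) − a n²/V²
nRT/(V − nb) = (0.285)(0.08206)(333)/(0.296 − 0.285×0.0644) = 7.7879/0.27765 = 28.049 atm
a n²/V² = (5.55)(0.285)²/(0.296)² = 5.1452 atm
P = 28.049 − 5.1452 = 22.90 atm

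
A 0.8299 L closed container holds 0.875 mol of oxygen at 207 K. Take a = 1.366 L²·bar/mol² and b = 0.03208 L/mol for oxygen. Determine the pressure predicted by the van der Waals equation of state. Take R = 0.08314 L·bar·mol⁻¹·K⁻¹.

P = nRT/(V − nb) − a n²/V²
nRT/(V − nb) = (0.875)(0.08314)(207)/(0.8299 − 0.875×0.03208) = 15.059/0.80183 = 18.781 bar
a n²/V² = (1.366)(0.875)²/(0.8299)² = 1.5185 bar
P = 18.781 − 1.5185 = 17.26 bar

P ≈ 17.26 bar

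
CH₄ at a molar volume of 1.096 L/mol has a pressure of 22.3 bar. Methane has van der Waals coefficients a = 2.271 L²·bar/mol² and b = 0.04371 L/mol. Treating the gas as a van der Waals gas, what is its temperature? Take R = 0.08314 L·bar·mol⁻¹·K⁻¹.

T = (P + a/V_m²)(V_m − b)/R
P + a/V_m² = 22.3 + 2.271/(1.096)² = 24.191 bar
V_m − b = 1.096 − 0.04371 = 1.0523 L/mol
T = (24.191)(1.0523)/0.08314 = 306.2 K

T ≈ 306.2 K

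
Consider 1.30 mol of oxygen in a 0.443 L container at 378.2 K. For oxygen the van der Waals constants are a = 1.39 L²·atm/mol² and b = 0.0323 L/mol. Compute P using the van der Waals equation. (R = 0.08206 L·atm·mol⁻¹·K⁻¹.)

P ≈ 88.64 atm

P = nRT/(V − nb) − a n²/V²
nRT/(V − nb) = (1.30)(0.08206)(378.2)/(0.443 − 1.30×0.0323) = 40.346/0.40101 = 100.61 atm
a n²/V² = (1.39)(1.30)²/(0.443)² = 11.970 atm
P = 100.61 − 11.970 = 88.64 atm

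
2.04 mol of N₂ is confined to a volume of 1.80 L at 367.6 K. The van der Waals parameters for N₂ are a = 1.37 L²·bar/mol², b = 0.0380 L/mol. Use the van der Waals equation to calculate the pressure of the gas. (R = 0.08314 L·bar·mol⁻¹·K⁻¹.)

P = nRT/(V − nb) − a n²/V²
nRT/(V − nb) = (2.04)(0.08314)(367.6)/(1.80 − 2.04×0.0380) = 62.347/1.7225 = 36.196 bar
a n²/V² = (1.37)(2.04)²/(1.80)² = 1.7597 bar
P = 36.196 − 1.7597 = 34.44 bar

P ≈ 34.44 bar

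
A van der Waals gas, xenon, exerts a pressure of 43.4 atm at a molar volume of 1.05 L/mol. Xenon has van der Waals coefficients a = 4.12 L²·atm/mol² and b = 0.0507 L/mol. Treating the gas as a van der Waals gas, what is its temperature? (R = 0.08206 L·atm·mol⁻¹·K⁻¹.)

T = (P + a/V_m²)(V_m − b)/R
P + a/V_m² = 43.4 + 4.12/(1.05)² = 47.137 atm
V_m − b = 1.05 − 0.0507 = 0.99930 L/mol
T = (47.137)(0.99930)/0.08206 = 574.0 K

T ≈ 574.0 K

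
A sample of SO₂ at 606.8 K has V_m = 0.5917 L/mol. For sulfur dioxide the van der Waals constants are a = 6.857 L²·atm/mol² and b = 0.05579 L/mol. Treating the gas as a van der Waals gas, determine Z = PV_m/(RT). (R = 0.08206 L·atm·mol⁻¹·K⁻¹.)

P = RT/(V_m − b) − a/V_m² = (0.08206)(606.8)/(0.5917 − 0.05579) − 6.857/(0.5917)²
  = 49.794/0.53591 − 19.585 = 92.915 − 19.585 = 73.330 atm
Z = PV_m/(RT) = (73.330)(0.5917)/((0.08206)(606.8)) = 43.389/49.794 = 0.8714

Z ≈ 0.8714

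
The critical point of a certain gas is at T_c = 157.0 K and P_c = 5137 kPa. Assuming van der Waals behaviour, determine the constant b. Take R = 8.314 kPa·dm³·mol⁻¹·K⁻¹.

From T_c = 8a/(27Rb) and P_c = a/(27b²): b = R T_c/(8 P_c).
b = (8.314)(157.0)/(8×5137) = 1305.3/41096 = 0.03176 dm³/mol

b ≈ 0.03176 dm³/mol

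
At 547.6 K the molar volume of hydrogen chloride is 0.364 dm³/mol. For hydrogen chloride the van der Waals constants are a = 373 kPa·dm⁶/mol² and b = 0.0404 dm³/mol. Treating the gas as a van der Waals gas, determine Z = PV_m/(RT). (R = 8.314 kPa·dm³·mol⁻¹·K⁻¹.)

Z ≈ 0.8998

P = RT/(V_m − b) − a/V_m² = (8.314)(547.6)/(0.364 − 0.0404) − 373/(0.364)²
  = 4552.7/0.32360 − 2815.2 = 14069 − 2815.2 = 11254 kPa
Z = PV_m/(RT) = (11254)(0.364)/((8.314)(547.6)) = 4096.5/4552.7 = 0.8998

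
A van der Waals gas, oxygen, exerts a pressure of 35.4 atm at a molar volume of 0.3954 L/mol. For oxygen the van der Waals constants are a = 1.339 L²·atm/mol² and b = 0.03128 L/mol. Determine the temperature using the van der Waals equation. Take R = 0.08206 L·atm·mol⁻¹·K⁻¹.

T ≈ 195.1 K

T = (P + a/V_m²)(V_m − b)/R
P + a/V_m² = 35.4 + 1.339/(0.3954)² = 43.965 atm
V_m − b = 0.3954 − 0.03128 = 0.36412 L/mol
T = (43.965)(0.36412)/0.08206 = 195.1 K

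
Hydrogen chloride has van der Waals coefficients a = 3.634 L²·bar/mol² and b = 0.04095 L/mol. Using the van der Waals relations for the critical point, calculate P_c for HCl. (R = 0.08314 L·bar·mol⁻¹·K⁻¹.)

P_c ≈ 80.26 bar

For a van der Waals gas, P_c = a/(27b²).
P_c = 3.634/(27×(0.04095)²) = 3.634/0.045276 = 80.26 bar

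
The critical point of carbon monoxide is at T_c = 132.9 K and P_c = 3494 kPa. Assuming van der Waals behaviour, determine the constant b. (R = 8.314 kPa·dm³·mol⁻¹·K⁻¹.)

b ≈ 0.03953 dm³/mol

From T_c = 8a/(27Rb) and P_c = a/(27b²): b = R T_c/(8 P_c).
b = (8.314)(132.9)/(8×3494) = 1104.9/27952 = 0.03953 dm³/mol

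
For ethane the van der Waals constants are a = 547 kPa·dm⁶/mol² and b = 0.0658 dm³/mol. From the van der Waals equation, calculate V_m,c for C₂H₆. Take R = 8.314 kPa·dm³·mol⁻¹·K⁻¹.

V_m,c ≈ 0.1974 dm³/mol

For a van der Waals gas, V_m,c = 3b.
V_m,c = 3×0.0658 = 0.1974 dm³/mol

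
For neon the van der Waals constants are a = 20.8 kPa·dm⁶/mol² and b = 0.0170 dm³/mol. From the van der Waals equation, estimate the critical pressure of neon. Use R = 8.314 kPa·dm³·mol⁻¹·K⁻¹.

P_c ≈ 2666 kPa

For a van der Waals gas, P_c = a/(27b²).
P_c = 20.8/(27×(0.0170)²) = 20.8/0.0078030 = 2666 kPa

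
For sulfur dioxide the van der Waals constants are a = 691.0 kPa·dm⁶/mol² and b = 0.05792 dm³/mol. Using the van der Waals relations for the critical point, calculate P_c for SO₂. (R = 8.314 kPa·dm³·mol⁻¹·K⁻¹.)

For a van der Waals gas, P_c = a/(27b²).
P_c = 691.0/(27×(0.05792)²) = 691.0/0.090578 = 7629 kPa

P_c ≈ 7629 kPa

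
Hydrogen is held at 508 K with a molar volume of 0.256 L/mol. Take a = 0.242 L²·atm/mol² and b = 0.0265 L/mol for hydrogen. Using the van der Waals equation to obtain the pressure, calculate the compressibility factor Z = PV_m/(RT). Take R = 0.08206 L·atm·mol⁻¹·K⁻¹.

Z ≈ 1.093

P = RT/(V_m − b) − a/V_m² = (0.08206)(508)/(0.256 − 0.0265) − 0.242/(0.256)²
  = 41.686/0.22950 − 3.6926 = 181.64 − 3.6926 = 177.95 atm
Z = PV_m/(RT) = (177.95)(0.256)/((0.08206)(508)) = 45.555/41.686 = 1.093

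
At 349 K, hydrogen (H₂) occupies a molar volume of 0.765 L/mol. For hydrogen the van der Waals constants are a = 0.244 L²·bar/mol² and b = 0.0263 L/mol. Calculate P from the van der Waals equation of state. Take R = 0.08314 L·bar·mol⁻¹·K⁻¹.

P = RT/(V_m − b) − a/V_m²
RT/(V_m − b) = (0.08314)(349)/(0.765 − 0.0263) = 29.016/0.73870 = 39.280 bar
a/V_m² = 0.244/(0.765)² = 0.41693 bar
P = 39.280 − 0.41693 = 38.86 bar

P ≈ 38.86 bar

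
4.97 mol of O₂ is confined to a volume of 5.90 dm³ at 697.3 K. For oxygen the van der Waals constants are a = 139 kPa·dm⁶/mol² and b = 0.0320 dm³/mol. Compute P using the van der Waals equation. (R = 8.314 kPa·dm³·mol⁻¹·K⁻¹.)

P ≈ 4920 kPa

P = nRT/(V − nb) − a n²/V²
nRT/(V − nb) = (4.97)(8.314)(697.3)/(5.90 − 4.97×0.0320) = 28813/5.7410 = 5018.8 kPa
a n²/V² = (139)(4.97)²/(5.90)² = 98.633 kPa
P = 5018.8 − 98.633 = 4920 kPa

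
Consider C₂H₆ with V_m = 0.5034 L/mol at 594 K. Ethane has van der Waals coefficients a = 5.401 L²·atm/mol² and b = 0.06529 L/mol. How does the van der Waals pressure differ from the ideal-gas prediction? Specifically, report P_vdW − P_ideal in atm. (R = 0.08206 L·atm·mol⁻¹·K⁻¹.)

ΔP ≈ -6.88 atm

Ideal: P_ideal = RT/V_m = (0.08206)(594)/0.5034 = 96.8288 atm
vdW: P = RT/(V_m − b) − a/V_m² = 48.7436/0.438110 − 5.401/0.253412 = 111.259 − 21.3131 = 89.946 atm
ΔP = 89.946 − 96.8288 = -6.88 atm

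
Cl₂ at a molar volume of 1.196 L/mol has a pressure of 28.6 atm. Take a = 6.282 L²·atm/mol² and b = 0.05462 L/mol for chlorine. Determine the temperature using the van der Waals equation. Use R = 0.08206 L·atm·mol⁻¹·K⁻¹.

T = (P + a/V_m²)(V_m − b)/R
P + a/V_m² = 28.6 + 6.282/(1.196)² = 32.992 atm
V_m − b = 1.196 − 0.05462 = 1.1414 L/mol
T = (32.992)(1.1414)/0.08206 = 458.9 K

T ≈ 458.9 K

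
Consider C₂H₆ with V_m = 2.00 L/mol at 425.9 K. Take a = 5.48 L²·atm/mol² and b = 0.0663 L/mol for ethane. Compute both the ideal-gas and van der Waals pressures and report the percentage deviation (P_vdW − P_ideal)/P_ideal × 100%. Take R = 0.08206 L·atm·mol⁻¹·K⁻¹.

-4.41 %

Ideal: P_ideal = RT/V_m = (0.08206)(425.9)/2.00 = 17.4747 atm
vdW: P = RT/(V_m − b) − a/V_m² = 34.9494/1.93370 − 5.48/4.00000 = 18.0738 − 1.37000 = 16.7038 atm
% deviation = (16.7038 − 17.4747)/17.4747 × 100% = -4.41%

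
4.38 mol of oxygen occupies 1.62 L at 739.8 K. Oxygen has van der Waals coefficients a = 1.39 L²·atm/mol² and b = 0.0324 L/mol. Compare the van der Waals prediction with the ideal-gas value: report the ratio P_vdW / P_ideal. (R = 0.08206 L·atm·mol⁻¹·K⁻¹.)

P_vdW / P_ideal ≈ 1.034

Ideal: P_ideal = nRT/V = (4.38)(0.08206)(739.8)/1.62 = 164.136 atm
vdW: P = nRT/(V − nb) − a n²/V² = 265.901/1.47809 − 26.6663/2.62440 = 179.895 − 10.1609 = 169.734 atm
Ratio = 169.734/164.136 = 1.034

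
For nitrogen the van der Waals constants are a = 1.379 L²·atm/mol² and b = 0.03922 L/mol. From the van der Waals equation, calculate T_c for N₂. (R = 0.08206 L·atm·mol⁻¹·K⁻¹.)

For a van der Waals gas, T_c = 8a/(27Rb).
T_c = 8×1.379/(27×0.08206×0.03922) = 11.032/0.086897 = 127.0 K

T_c ≈ 127.0 K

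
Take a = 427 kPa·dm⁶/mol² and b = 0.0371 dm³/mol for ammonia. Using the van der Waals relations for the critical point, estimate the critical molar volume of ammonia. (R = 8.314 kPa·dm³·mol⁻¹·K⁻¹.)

For a van der Waals gas, V_m,c = 3b.
V_m,c = 3×0.0371 = 0.1113 dm³/mol

V_m,c ≈ 0.1113 dm³/mol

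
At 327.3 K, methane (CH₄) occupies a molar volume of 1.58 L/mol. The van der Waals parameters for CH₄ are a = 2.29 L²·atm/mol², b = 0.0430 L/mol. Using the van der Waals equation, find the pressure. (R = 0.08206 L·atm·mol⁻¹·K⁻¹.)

P = RT/(V_m − b) − a/V_m²
RT/(V_m − b) = (0.08206)(327.3)/(1.58 − 0.0430) = 26.858/1.5370 = 17.474 atm
a/V_m² = 2.29/(1.58)² = 0.91732 atm
P = 17.474 − 0.91732 = 16.56 atm

P ≈ 16.56 atm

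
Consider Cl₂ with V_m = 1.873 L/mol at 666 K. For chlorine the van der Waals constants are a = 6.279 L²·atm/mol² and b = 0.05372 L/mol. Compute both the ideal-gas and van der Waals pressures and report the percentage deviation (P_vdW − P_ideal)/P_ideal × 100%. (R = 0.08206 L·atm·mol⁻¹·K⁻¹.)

-3.18 %

Ideal: P_ideal = RT/V_m = (0.08206)(666)/1.873 = 29.1788 atm
vdW: P = RT/(V_m − b) − a/V_m² = 54.6520/1.81928 − 6.279/3.50813 = 30.0405 − 1.78984 = 28.2507 atm
% deviation = (28.2507 − 29.1788)/29.1788 × 100% = -3.18%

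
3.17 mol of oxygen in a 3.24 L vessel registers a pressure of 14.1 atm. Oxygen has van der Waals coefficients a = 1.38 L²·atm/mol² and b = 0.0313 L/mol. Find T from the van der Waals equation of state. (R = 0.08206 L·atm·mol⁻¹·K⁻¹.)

T ≈ 186.2 K

T = (P + a n²/V²)(V − nb)/(nR)
P + a n²/V² = 14.1 + (1.38)(3.17)²/(3.24)² = 15.421 atm
V − nb = 3.24 − (3.17)(0.0313) = 3.1408 L
T = (15.421)(3.1408)/((3.17)(0.08206)) = 186.2 K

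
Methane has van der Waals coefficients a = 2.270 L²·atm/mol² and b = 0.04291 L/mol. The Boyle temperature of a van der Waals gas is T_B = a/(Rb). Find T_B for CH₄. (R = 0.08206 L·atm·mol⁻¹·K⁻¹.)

T_B ≈ 644.7 K

For a van der Waals gas the second virial coefficient B₂ = b − a/(RT) vanishes at T_B = a/(Rb).
T_B = 2.270/(0.08206×0.04291) = 2.270/0.0035212 = 644.7 K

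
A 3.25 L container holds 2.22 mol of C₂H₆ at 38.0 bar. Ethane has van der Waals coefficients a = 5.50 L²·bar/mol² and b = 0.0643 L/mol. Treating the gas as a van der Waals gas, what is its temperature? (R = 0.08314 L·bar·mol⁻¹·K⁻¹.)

T = (P + a n²/V²)(V − nb)/(nR)
P + a n²/V² = 38.0 + (5.50)(2.22)²/(3.25)² = 40.566 bar
V − nb = 3.25 − (2.22)(0.0643) = 3.1073 L
T = (40.566)(3.1073)/((2.22)(0.08314)) = 682.9 K

T ≈ 682.9 K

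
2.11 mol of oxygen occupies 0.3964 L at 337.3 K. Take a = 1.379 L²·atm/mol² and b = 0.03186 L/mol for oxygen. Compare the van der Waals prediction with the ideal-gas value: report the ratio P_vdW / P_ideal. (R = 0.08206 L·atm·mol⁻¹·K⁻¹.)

Ideal: P_ideal = nRT/V = (2.11)(0.08206)(337.3)/0.3964 = 147.332 atm
vdW: P = nRT/(V − nb) − a n²/V² = 58.4023/0.329175 − 6.13945/0.157133 = 177.420 − 39.0717 = 138.348 atm
Ratio = 138.348/147.332 = 0.9390

P_vdW / P_ideal ≈ 0.9390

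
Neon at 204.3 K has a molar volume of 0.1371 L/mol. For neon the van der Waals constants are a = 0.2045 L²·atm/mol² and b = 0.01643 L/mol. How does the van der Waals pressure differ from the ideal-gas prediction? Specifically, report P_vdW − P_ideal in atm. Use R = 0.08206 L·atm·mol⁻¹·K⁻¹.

Ideal: P_ideal = RT/V_m = (0.08206)(204.3)/0.1371 = 122.282 atm
vdW: P = RT/(V_m − b) − a/V_m² = 16.7649/0.120670 − 0.2045/0.0187964 = 138.932 − 10.8797 = 128.052 atm
ΔP = 128.052 − 122.282 = 5.77 atm

ΔP ≈ 5.77 atm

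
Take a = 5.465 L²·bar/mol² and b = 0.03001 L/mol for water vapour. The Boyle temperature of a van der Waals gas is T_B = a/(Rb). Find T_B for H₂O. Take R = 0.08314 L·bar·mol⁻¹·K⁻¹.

For a van der Waals gas the second virial coefficient B₂ = b − a/(RT) vanishes at T_B = a/(Rb).
T_B = 5.465/(0.08314×0.03001) = 5.465/0.0024950 = 2190 K

T_B ≈ 2190 K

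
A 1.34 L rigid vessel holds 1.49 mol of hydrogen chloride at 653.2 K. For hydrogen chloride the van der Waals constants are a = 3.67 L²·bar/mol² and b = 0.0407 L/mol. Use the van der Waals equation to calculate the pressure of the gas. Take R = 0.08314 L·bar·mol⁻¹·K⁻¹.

P ≈ 58.71 bar

P = nRT/(V − nb) − a n²/V²
nRT/(V − nb) = (1.49)(0.08314)(653.2)/(1.34 − 1.49×0.0407) = 80.918/1.2794 = 63.247 bar
a n²/V² = (3.67)(1.49)²/(1.34)² = 4.5376 bar
P = 63.247 − 4.5376 = 58.71 bar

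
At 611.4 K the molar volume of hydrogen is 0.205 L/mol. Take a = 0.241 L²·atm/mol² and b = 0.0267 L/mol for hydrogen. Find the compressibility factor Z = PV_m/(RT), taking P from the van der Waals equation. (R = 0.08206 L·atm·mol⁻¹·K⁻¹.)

Z ≈ 1.126

P = RT/(V_m − b) − a/V_m² = (0.08206)(611.4)/(0.205 − 0.0267) − 0.241/(0.205)²
  = 50.171/0.17830 − 5.7347 = 281.39 − 5.7347 = 275.66 atm
Z = PV_m/(RT) = (275.66)(0.205)/((0.08206)(611.4)) = 56.510/50.171 = 1.126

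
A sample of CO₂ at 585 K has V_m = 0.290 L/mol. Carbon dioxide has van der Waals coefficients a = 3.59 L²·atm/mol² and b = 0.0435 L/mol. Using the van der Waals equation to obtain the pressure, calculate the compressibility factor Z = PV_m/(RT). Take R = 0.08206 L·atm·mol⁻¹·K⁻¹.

Z ≈ 0.9186

P = RT/(V_m − b) − a/V_m² = (0.08206)(585)/(0.290 − 0.0435) − 3.59/(0.290)²
  = 48.005/0.24650 − 42.687 = 194.75 − 42.687 = 152.06 atm
Z = PV_m/(RT) = (152.06)(0.290)/((0.08206)(585)) = 44.097/48.005 = 0.9186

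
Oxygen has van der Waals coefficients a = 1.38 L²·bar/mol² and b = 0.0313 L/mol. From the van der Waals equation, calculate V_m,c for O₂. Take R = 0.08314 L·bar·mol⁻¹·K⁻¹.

V_m,c ≈ 0.09390 L/mol

For a van der Waals gas, V_m,c = 3b.
V_m,c = 3×0.0313 = 0.09390 L/mol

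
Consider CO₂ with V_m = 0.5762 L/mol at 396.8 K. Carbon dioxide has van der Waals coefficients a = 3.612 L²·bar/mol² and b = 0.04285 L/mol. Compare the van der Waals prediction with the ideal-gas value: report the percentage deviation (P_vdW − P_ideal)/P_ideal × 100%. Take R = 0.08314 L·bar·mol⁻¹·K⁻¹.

Ideal: P_ideal = RT/V_m = (0.08314)(396.8)/0.5762 = 57.2543 bar
vdW: P = RT/(V_m − b) − a/V_m² = 32.9900/0.533350 − 3.612/0.332006 = 61.8543 − 10.8793 = 50.9750 bar
% deviation = (50.9750 − 57.2543)/57.2543 × 100% = -10.97%

-10.97 %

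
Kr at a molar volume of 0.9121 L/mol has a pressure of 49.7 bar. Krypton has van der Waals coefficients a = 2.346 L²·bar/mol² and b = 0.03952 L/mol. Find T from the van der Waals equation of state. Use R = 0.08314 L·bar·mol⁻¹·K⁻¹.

T ≈ 551.2 K

T = (P + a/V_m²)(V_m − b)/R
P + a/V_m² = 49.7 + 2.346/(0.9121)² = 52.520 bar
V_m − b = 0.9121 − 0.03952 = 0.87258 L/mol
T = (52.520)(0.87258)/0.08314 = 551.2 K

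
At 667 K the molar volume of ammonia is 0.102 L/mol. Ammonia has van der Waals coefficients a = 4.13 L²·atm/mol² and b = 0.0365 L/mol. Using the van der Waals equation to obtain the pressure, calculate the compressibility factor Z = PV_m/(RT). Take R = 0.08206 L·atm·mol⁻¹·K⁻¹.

P = RT/(V_m − b) − a/V_m² = (0.08206)(667)/(0.102 − 0.0365) − 4.13/(0.102)²
  = 54.734/0.065500 − 396.96 = 835.63 − 396.96 = 438.67 atm
Z = PV_m/(RT) = (438.67)(0.102)/((0.08206)(667)) = 44.744/54.734 = 0.8175

Z ≈ 0.8175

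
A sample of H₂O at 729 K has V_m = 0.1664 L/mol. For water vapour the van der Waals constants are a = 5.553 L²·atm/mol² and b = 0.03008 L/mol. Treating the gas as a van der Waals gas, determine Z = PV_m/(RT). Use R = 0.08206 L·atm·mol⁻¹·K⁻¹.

Z ≈ 0.6628

P = RT/(V_m − b) − a/V_m² = (0.08206)(729)/(0.1664 − 0.03008) − 5.553/(0.1664)²
  = 59.822/0.13632 − 200.55 = 438.84 − 200.55 = 238.29 atm
Z = PV_m/(RT) = (238.29)(0.1664)/((0.08206)(729)) = 39.651/59.822 = 0.6628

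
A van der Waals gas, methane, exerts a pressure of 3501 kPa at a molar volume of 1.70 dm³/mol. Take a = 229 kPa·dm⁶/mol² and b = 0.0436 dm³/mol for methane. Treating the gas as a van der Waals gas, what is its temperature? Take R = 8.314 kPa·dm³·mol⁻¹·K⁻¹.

T ≈ 713.3 K

T = (P + a/V_m²)(V_m − b)/R
P + a/V_m² = 3501 + 229/(1.70)² = 3580.2 kPa
V_m − b = 1.70 − 0.0436 = 1.6564 dm³/mol
T = (3580.2)(1.6564)/8.314 = 713.3 K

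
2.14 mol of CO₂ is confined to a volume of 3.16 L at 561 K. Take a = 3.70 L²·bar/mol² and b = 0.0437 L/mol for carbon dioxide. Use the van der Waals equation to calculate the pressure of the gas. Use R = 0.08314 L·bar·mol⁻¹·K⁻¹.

P ≈ 30.85 bar

P = nRT/(V − nb) − a n²/V²
nRT/(V − nb) = (2.14)(0.08314)(561)/(3.16 − 2.14×0.0437) = 99.813/3.0665 = 32.549 bar
a n²/V² = (3.70)(2.14)²/(3.16)² = 1.6969 bar
P = 32.549 − 1.6969 = 30.85 bar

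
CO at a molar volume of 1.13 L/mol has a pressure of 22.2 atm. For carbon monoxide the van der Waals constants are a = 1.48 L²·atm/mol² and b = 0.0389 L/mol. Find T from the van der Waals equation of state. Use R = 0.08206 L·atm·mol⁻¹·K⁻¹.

T = (P + a/V_m²)(V_m − b)/R
P + a/V_m² = 22.2 + 1.48/(1.13)² = 23.359 atm
V_m − b = 1.13 − 0.0389 = 1.0911 L/mol
T = (23.359)(1.0911)/0.08206 = 310.6 K

T ≈ 310.6 K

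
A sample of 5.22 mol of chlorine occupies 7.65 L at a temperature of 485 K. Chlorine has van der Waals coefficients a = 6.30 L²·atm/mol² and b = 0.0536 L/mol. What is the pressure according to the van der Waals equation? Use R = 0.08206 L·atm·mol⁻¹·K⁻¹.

P = nRT/(V − nb) − a n²/V²
nRT/(V − nb) = (5.22)(0.08206)(485)/(7.65 − 5.22×0.0536) = 207.75/7.3702 = 28.188 atm
a n²/V² = (6.30)(5.22)²/(7.65)² = 2.9333 atm
P = 28.188 − 2.9333 = 25.25 atm

P ≈ 25.25 atm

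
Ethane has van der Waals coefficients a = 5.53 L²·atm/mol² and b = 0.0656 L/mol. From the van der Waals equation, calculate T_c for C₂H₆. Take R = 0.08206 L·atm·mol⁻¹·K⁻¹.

For a van der Waals gas, T_c = 8a/(27Rb).
T_c = 8×5.53/(27×0.08206×0.0656) = 44.240/0.14534 = 304.4 K

T_c ≈ 304.4 K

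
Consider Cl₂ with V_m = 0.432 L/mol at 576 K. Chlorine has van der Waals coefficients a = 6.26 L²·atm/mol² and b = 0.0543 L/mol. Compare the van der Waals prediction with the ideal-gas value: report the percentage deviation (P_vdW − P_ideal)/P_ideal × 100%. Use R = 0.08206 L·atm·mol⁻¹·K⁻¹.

-16.28 %

Ideal: P_ideal = RT/V_m = (0.08206)(576)/0.432 = 109.413 atm
vdW: P = RT/(V_m − b) − a/V_m² = 47.2666/0.377700 − 6.26/0.186624 = 125.143 − 33.5434 = 91.600 atm
% deviation = (91.600 − 109.413)/109.413 × 100% = -16.28%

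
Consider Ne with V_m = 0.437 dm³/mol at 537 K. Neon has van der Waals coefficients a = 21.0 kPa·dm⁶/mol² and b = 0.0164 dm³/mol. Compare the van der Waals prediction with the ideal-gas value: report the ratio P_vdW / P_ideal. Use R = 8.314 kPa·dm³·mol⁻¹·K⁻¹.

P_vdW / P_ideal ≈ 1.028

Ideal: P_ideal = RT/V_m = (8.314)(537)/0.437 = 10216.5 kPa
vdW: P = RT/(V_m − b) − a/V_m² = 4464.62/0.420600 − 21.0/0.190969 = 10614.9 − 109.965 = 10504.9 kPa
Ratio = 10504.9/10216.5 = 1.028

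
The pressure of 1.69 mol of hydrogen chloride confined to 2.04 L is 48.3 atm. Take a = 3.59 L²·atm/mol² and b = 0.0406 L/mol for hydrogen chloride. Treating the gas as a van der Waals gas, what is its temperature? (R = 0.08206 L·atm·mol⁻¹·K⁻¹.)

T ≈ 721.6 K

T = (P + a n²/V²)(V − nb)/(nR)
P + a n²/V² = 48.3 + (3.59)(1.69)²/(2.04)² = 50.764 atm
V − nb = 2.04 − (1.69)(0.0406) = 1.9714 L
T = (50.764)(1.9714)/((1.69)(0.08206)) = 721.6 K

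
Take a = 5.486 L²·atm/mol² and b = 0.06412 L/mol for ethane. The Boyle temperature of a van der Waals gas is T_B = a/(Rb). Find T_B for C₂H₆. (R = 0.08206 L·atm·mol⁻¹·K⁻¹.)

T_B ≈ 1043 K

For a van der Waals gas the second virial coefficient B₂ = b − a/(RT) vanishes at T_B = a/(Rb).
T_B = 5.486/(0.08206×0.06412) = 5.486/0.0052617 = 1043 K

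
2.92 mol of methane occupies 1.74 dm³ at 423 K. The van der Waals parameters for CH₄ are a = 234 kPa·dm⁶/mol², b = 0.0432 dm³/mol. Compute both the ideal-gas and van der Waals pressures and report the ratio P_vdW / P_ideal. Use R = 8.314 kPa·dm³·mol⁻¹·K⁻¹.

Ideal: P_ideal = nRT/V = (2.92)(8.314)(423)/1.74 = 5901.79 kPa
vdW: P = nRT/(V − nb) − a n²/V² = 10269.1/1.61386 − 1995.18/3.02760 = 6363.07 − 658.997 = 5704.07 kPa
Ratio = 5704.07/5901.79 = 0.9665

P_vdW / P_ideal ≈ 0.9665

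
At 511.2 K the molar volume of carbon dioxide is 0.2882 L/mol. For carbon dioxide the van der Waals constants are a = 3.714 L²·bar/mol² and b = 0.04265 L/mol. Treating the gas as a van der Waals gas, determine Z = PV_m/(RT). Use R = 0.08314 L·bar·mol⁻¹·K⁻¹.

P = RT/(V_m − b) − a/V_m² = (0.08314)(511.2)/(0.2882 − 0.04265) − 3.714/(0.2882)²
  = 42.501/0.24555 − 44.715 = 173.08 − 44.715 = 128.37 bar
Z = PV_m/(RT) = (128.37)(0.2882)/((0.08314)(511.2)) = 36.996/42.501 = 0.8705

Z ≈ 0.8705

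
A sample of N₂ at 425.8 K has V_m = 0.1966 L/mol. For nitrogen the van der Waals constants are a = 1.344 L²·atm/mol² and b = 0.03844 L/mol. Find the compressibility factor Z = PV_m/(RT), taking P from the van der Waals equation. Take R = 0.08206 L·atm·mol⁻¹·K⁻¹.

Z ≈ 1.047

P = RT/(V_m − b) − a/V_m² = (0.08206)(425.8)/(0.1966 − 0.03844) − 1.344/(0.1966)²
  = 34.941/0.15816 − 34.772 = 220.92 − 34.772 = 186.15 atm
Z = PV_m/(RT) = (186.15)(0.1966)/((0.08206)(425.8)) = 36.597/34.941 = 1.047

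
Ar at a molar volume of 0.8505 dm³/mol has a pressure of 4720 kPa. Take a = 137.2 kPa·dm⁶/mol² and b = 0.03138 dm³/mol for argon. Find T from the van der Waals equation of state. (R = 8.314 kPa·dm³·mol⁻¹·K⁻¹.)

T = (P + a/V_m²)(V_m − b)/R
P + a/V_m² = 4720 + 137.2/(0.8505)² = 4909.7 kPa
V_m − b = 0.8505 − 0.03138 = 0.81912 dm³/mol
T = (4909.7)(0.81912)/8.314 = 483.7 K

T ≈ 483.7 K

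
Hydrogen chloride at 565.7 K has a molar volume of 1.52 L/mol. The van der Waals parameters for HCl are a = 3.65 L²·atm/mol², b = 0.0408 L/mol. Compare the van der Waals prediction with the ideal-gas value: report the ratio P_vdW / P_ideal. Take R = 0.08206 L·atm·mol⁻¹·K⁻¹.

Ideal: P_ideal = RT/V_m = (0.08206)(565.7)/1.52 = 30.5404 atm
vdW: P = RT/(V_m − b) − a/V_m² = 46.4213/1.47920 − 3.65/2.31040 = 31.3827 − 1.57981 = 29.8029 atm
Ratio = 29.8029/30.5404 = 0.9759

P_vdW / P_ideal ≈ 0.9759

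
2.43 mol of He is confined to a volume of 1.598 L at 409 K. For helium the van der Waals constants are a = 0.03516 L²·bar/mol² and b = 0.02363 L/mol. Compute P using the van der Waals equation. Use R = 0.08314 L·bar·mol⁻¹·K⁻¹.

P = nRT/(V − nb) − a n²/V²
nRT/(V − nb) = (2.43)(0.08314)(409)/(1.598 − 2.43×0.02363) = 82.630/1.5406 = 53.635 bar
a n²/V² = (0.03516)(2.43)²/(1.598)² = 0.081303 bar
P = 53.635 − 0.081303 = 53.55 bar

P ≈ 53.55 bar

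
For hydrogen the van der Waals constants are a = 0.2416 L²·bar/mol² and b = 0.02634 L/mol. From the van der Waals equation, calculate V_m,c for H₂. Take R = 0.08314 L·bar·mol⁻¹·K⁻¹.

For a van der Waals gas, V_m,c = 3b.
V_m,c = 3×0.02634 = 0.07902 L/mol

V_m,c ≈ 0.07902 L/mol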